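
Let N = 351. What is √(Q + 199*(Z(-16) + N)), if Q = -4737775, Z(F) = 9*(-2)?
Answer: 2*I*√1167877 ≈ 2161.4*I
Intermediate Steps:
Z(F) = -18
√(Q + 199*(Z(-16) + N)) = √(-4737775 + 199*(-18 + 351)) = √(-4737775 + 199*333) = √(-4737775 + 66267) = √(-4671508) = 2*I*√1167877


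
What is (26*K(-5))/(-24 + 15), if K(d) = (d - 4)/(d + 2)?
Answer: -26/3 ≈ -8.6667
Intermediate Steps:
K(d) = (-4 + d)/(2 + d)
(26*K(-5))/(-24 + 15) = (26*((-4 - 5)/(2 - 5)))/(-24 + 15) = (26*(-9/(-3)))/(-9) = (26*(-⅓*(-9)))*(-⅑) = (26*3)*(-⅑) = 78*(-⅑) = -26/3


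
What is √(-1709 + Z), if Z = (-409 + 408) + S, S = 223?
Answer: I*√1487 ≈ 38.562*I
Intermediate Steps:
Z = 222 (Z = (-409 + 408) + 223 = -1 + 223 = 222)
√(-1709 + Z) = √(-1709 + 222) = √(-1487) = I*√1487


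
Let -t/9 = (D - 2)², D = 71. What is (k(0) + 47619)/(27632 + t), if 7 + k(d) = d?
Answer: -47612/15217 ≈ -3.1289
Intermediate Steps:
k(d) = -7 + d
t = -42849 (t = -9*(71 - 2)² = -9*69² = -9*4761 = -42849)
(k(0) + 47619)/(27632 + t) = ((-7 + 0) + 47619)/(27632 - 42849) = (-7 + 47619)/(-15217) = 47612*(-1/15217) = -47612/15217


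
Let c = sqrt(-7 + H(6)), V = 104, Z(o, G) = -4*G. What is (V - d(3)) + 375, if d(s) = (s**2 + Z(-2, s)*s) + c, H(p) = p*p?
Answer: 506 - sqrt(29) ≈ 500.61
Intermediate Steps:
H(p) = p**2
c = sqrt(29) (c = sqrt(-7 + 6**2) = sqrt(-7 + 36) = sqrt(29) ≈ 5.3852)
d(s) = sqrt(29) - 3*s**2 (d(s) = (s**2 + (-4*s)*s) + sqrt(29) = (s**2 - 4*s**2) + sqrt(29) = -3*s**2 + sqrt(29) = sqrt(29) - 3*s**2)
(V - d(3)) + 375 = (104 - (sqrt(29) - 3*3**2)) + 375 = (104 - (sqrt(29) - 3*9)) + 375 = (104 - (sqrt(29) - 27)) + 375 = (104 - (-27 + sqrt(29))) + 375 = (104 + (27 - sqrt(29))) + 375 = (131 - sqrt(29)) + 375 = 506 - sqrt(29)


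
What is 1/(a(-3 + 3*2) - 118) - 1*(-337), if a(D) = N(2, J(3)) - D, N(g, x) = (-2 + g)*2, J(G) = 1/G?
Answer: 40776/121 ≈ 336.99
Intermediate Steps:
N(g, x) = -4 + 2*g
a(D) = -D (a(D) = (-4 + 2*2) - D = (-4 + 4) - D = 0 - D = -D)
1/(a(-3 + 3*2) - 118) - 1*(-337) = 1/(-(-3 + 3*2) - 118) - 1*(-337) = 1/(-(-3 + 6) - 118) + 337 = 1/(-1*3 - 118) + 337 = 1/(-3 - 118) + 337 = 1/(-121) + 337 = -1/121 + 337 = 40776/121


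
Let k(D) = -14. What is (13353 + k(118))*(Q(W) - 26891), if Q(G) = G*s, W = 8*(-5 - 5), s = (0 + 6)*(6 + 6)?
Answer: -435531689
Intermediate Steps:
s = 72 (s = 6*12 = 72)
W = -80 (W = 8*(-10) = -80)
Q(G) = 72*G (Q(G) = G*72 = 72*G)
(13353 + k(118))*(Q(W) - 26891) = (13353 - 14)*(72*(-80) - 26891) = 13339*(-5760 - 26891) = 13339*(-32651) = -435531689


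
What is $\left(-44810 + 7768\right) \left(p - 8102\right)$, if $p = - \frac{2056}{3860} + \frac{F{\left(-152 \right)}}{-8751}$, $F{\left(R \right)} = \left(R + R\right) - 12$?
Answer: $\frac{2534534915656168}{8444715} \approx 3.0013 \cdot 10^{8}$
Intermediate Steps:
$F{\left(R \right)} = -12 + 2 R$ ($F{\left(R \right)} = 2 R - 12 = -12 + 2 R$)
$p = - \frac{4193074}{8444715}$ ($p = - \frac{2056}{3860} + \frac{-12 + 2 \left(-152\right)}{-8751} = \left(-2056\right) \frac{1}{3860} + \left(-12 - 304\right) \left(- \frac{1}{8751}\right) = - \frac{514}{965} - - \frac{316}{8751} = - \frac{514}{965} + \frac{316}{8751} = - \frac{4193074}{8444715} \approx -0.49653$)
$\left(-44810 + 7768\right) \left(p - 8102\right) = \left(-44810 + 7768\right) \left(- \frac{4193074}{8444715} - 8102\right) = \left(-37042\right) \left(- \frac{68423274004}{8444715}\right) = \frac{2534534915656168}{8444715}$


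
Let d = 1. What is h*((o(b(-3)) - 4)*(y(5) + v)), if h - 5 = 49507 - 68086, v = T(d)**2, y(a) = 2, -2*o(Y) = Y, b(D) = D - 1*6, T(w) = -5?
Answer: -250749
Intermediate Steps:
b(D) = -6 + D (b(D) = D - 6 = -6 + D)
o(Y) = -Y/2
v = 25 (v = (-5)**2 = 25)
h = -18574 (h = 5 + (49507 - 68086) = 5 - 18579 = -18574)
h*((o(b(-3)) - 4)*(y(5) + v)) = -18574*(-(-6 - 3)/2 - 4)*(2 + 25) = -18574*(-1/2*(-9) - 4)*27 = -18574*(9/2 - 4)*27 = -9287*27 = -18574*27/2 = -250749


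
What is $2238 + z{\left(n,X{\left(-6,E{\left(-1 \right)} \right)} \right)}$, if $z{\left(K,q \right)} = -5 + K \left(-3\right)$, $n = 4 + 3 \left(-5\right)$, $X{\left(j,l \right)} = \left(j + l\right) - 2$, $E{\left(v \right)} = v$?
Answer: $2266$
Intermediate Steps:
$X{\left(j,l \right)} = -2 + j + l$
$n = -11$ ($n = 4 - 15 = -11$)
$z{\left(K,q \right)} = -5 - 3 K$
$2238 + z{\left(n,X{\left(-6,E{\left(-1 \right)} \right)} \right)} = 2238 - -28 = 2238 + \left(-5 + 33\right) = 2238 + 28 = 2266$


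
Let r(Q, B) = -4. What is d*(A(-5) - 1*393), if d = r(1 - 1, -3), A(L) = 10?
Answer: 1532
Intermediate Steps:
d = -4
d*(A(-5) - 1*393) = -4*(10 - 1*393) = -4*(10 - 393) = -4*(-383) = 1532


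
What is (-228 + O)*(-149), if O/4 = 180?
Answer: -73308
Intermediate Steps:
O = 720 (O = 4*180 = 720)
(-228 + O)*(-149) = (-228 + 720)*(-149) = 492*(-149) = -73308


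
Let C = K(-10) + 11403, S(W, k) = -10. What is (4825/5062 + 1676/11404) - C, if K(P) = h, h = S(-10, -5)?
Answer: -164405187413/14431762 ≈ -11392.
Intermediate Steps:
h = -10
K(P) = -10
C = 11393 (C = -10 + 11403 = 11393)
(4825/5062 + 1676/11404) - C = (4825/5062 + 1676/11404) - 1*11393 = (4825*(1/5062) + 1676*(1/11404)) - 11393 = (4825/5062 + 419/2851) - 11393 = 15877053/14431762 - 11393 = -164405187413/14431762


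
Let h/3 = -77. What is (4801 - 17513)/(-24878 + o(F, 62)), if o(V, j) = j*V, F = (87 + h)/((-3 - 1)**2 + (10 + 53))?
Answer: 502124/987145 ≈ 0.50866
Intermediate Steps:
h = -231 (h = 3*(-77) = -231)
F = -144/79 (F = (87 - 231)/((-3 - 1)**2 + (10 + 53)) = -144/((-4)**2 + 63) = -144/(16 + 63) = -144/79 ≈ -1.8228)
o(V, j) = V*j
(4801 - 17513)/(-24878 + o(F, 62)) = (4801 - 17513)/(-24878 - 144/79*62) = -12712/(-24878 - 8928/79) = -12712/(-1974290/79) = -12712*(-79/1974290) = 502124/987145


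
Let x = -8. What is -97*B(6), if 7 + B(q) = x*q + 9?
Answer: 4462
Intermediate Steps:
B(q) = 2 - 8*q (B(q) = -7 + (-8*q + 9) = -7 + (9 - 8*q) = 2 - 8*q)
-97*B(6) = -97*(2 - 8*6) = -97*(2 - 48) = -97*(-46) = 4462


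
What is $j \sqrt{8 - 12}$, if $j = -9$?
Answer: $- 18 i \approx - 18.0 i$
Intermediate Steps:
$j \sqrt{8 - 12} = - 9 \sqrt{8 - 12} = - 9 \sqrt{-4} = - 9 \cdot 2 i = - 18 i$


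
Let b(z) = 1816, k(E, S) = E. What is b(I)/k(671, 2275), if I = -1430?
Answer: 1816/671 ≈ 2.7064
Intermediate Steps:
b(I)/k(671, 2275) = 1816/671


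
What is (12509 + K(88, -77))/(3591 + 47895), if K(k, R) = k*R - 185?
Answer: 2774/25743 ≈ 0.10776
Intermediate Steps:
K(k, R) = -185 + R*k (K(k, R) = R*k - 185 = -185 + R*k)
(12509 + K(88, -77))/(3591 + 47895) = (12509 + (-185 - 77*88))/(3591 + 47895) = (12509 + (-185 - 6776))/51486 = (12509 - 6961)*(1/51486) = 5548*(1/51486) = 2774/25743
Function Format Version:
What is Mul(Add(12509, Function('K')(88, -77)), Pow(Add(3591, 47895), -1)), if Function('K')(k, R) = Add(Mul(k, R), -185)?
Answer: Rational(2774, 25743) ≈ 0.10776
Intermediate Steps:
Function('K')(k, R) = Add(-185, Mul(R, k)) (Function('K')(k, R) = Add(Mul(R, k), -185) = Add(-185, Mul(R, k)))
Mul(Add(12509, Function('K')(88, -77)), Pow(Add(3591, 47895), -1)) = Mul(Add(12509, Add(-185, Mul(-77, 88))), Pow(Add(3591, 47895), -1)) = Mul(Add(12509, Add(-185, -6776)), Pow(51486, -1)) = Mul(Add(12509, -6961), Rational(1, 51486)) = Mul(5548, Rational(1, 51486)) = Rational(2774, 25743)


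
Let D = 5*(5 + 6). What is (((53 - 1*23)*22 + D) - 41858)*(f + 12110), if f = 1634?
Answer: -565469392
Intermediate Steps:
D = 55 (D = 5*11 = 55)
(((53 - 1*23)*22 + D) - 41858)*(f + 12110) = (((53 - 1*23)*22 + 55) - 41858)*(1634 + 12110) = (((53 - 23)*22 + 55) - 41858)*13744 = ((30*22 + 55) - 41858)*13744 = ((660 + 55) - 41858)*13744 = (715 - 41858)*13744 = -41143*13744 = -565469392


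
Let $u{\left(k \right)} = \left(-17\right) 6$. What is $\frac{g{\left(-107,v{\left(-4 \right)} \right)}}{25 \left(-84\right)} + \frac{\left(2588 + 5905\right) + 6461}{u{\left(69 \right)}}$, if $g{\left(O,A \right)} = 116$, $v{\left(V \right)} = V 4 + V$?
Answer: $- \frac{1308968}{8925} \approx -146.66$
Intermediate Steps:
$v{\left(V \right)} = 5 V$ ($v{\left(V \right)} = 4 V + V = 5 V$)
$u{\left(k \right)} = -102$
$\frac{g{\left(-107,v{\left(-4 \right)} \right)}}{25 \left(-84\right)} + \frac{\left(2588 + 5905\right) + 6461}{u{\left(69 \right)}} = \frac{116}{25 \left(-84\right)} + \frac{\left(2588 + 5905\right) + 6461}{-102} = \frac{116}{-2100} + \left(8493 + 6461\right) \left(- \frac{1}{102}\right) = 116 \left(- \frac{1}{2100}\right) + 14954 \left(- \frac{1}{102}\right) = - \frac{29}{525} - \frac{7477}{51} = - \frac{1308968}{8925}$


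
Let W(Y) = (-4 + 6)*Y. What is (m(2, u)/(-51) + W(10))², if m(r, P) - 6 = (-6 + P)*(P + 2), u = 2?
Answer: 1060900/2601 ≈ 407.88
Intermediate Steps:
W(Y) = 2*Y
m(r, P) = 6 + (-6 + P)*(2 + P) (m(r, P) = 6 + (-6 + P)*(P + 2) = 6 + (-6 + P)*(2 + P))
(m(2, u)/(-51) + W(10))² = ((-6 + 2² - 4*2)/(-51) + 2*10)² = ((-6 + 4 - 8)*(-1/51) + 20)² = (-10*(-1/51) + 20)² = (10/51 + 20)² = (1030/51)² = 1060900/2601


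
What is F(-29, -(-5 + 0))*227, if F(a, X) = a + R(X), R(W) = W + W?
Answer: -4313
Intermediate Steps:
R(W) = 2*W
F(a, X) = a + 2*X
F(-29, -(-5 + 0))*227 = (-29 + 2*(-(-5 + 0)))*227 = (-29 + 2*(-1*(-5)))*227 = (-29 + 2*5)*227 = (-29 + 10)*227 = -19*227 = -4313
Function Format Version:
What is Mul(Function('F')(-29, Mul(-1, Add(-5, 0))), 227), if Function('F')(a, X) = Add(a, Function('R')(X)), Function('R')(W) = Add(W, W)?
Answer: -4313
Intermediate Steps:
Function('R')(W) = Mul(2, W)
Function('F')(a, X) = Add(a, Mul(2, X))
Mul(Function('F')(-29, Mul(-1, Add(-5, 0))), 227) = Mul(Add(-29, Mul(2, Mul(-1, Add(-5, 0)))), 227) = Mul(Add(-29, Mul(2, Mul(-1, -5))), 227) = Mul(Add(-29, Mul(2, 5)), 227) = Mul(Add(-29, 10), 227) = Mul(-19, 227) = -4313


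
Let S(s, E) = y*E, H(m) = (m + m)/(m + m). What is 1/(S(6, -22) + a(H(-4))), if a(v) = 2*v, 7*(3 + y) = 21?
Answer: ½ ≈ 0.50000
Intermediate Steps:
y = 0 (y = -3 + (⅐)*21 = -3 + 3 = 0)
H(m) = 1 (H(m) = (2*m)/((2*m)) = (2*m)*(1/(2*m)) = 1)
S(s, E) = 0 (S(s, E) = 0*E = 0)
1/(S(6, -22) + a(H(-4))) = 1/(0 + 2*1) = 1/(0 + 2) = 1/2 = ½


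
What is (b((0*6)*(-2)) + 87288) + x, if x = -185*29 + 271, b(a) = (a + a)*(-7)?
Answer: 82194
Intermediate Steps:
b(a) = -14*a (b(a) = (2*a)*(-7) = -14*a)
x = -5094 (x = -5365 + 271 = -5094)
(b((0*6)*(-2)) + 87288) + x = (-14*0*6*(-2) + 87288) - 5094 = (-0*(-2) + 87288) - 5094 = (-14*0 + 87288) - 5094 = (0 + 87288) - 5094 = 87288 - 5094 = 82194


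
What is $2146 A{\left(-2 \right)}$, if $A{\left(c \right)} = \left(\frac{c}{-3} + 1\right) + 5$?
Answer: $\frac{42920}{3} \approx 14307.0$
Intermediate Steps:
$A{\left(c \right)} = 6 - \frac{c}{3}$ ($A{\left(c \right)} = \left(c \left(- \frac{1}{3}\right) + 1\right) + 5 = \left(- \frac{c}{3} + 1\right) + 5 = \left(1 - \frac{c}{3}\right) + 5 = 6 - \frac{c}{3}$)
$2146 A{\left(-2 \right)} = 2146 \left(6 - - \frac{2}{3}\right) = 2146 \left(6 + \frac{2}{3}\right) = 2146 \cdot \frac{20}{3} = \frac{42920}{3}$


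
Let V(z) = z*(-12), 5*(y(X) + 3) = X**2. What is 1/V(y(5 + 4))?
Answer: -5/792 ≈ -0.0063131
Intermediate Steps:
y(X) = -3 + X**2/5
V(z) = -12*z
1/V(y(5 + 4)) = 1/(-12*(-3 + (5 + 4)**2/5)) = 1/(-12*(-3 + (1/5)*9**2)) = 1/(-12*(-3 + (1/5)*81)) = 1/(-12*(-3 + 81/5)) = 1/(-12*66/5) = 1/(-792/5) = -5/792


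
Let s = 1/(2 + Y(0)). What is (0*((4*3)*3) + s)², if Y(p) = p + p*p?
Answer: ¼ ≈ 0.25000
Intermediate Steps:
Y(p) = p + p²
s = ½ (s = 1/(2 + 0*(1 + 0)) = 1/(2 + 0*1) = 1/(2 + 0) = 1/2 = ½ ≈ 0.50000)
(0*((4*3)*3) + s)² = (0*((4*3)*3) + ½)² = (0*(12*3) + ½)² = (0*36 + ½)² = (0 + ½)² = (½)² = ¼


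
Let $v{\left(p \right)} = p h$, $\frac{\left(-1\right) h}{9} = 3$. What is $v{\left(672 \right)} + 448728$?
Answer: $430584$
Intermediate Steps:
$h = -27$ ($h = \left(-9\right) 3 = -27$)
$v{\left(p \right)} = - 27 p$ ($v{\left(p \right)} = p \left(-27\right) = - 27 p$)
$v{\left(672 \right)} + 448728 = \left(-27\right) 672 + 448728 = -18144 + 448728 = 430584$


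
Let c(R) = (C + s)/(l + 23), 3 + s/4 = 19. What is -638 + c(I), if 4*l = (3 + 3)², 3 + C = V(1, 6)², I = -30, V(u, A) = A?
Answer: -20319/32 ≈ -634.97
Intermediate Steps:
s = 64 (s = -12 + 4*19 = -12 + 76 = 64)
C = 33 (C = -3 + 6² = -3 + 36 = 33)
l = 9 (l = (3 + 3)²/4 = (¼)*6² = (¼)*36 = 9)
c(R) = 97/32 (c(R) = (33 + 64)/(9 + 23) = 97/32)
-638 + c(I) = -638 + 97/32 = -20319/32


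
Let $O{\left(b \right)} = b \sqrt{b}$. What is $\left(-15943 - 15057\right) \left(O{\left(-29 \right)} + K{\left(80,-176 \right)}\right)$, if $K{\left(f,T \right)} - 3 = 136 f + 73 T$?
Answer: $60915000 + 899000 i \sqrt{29} \approx 6.0915 \cdot 10^{7} + 4.8413 \cdot 10^{6} i$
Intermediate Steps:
$K{\left(f,T \right)} = 3 + 73 T + 136 f$ ($K{\left(f,T \right)} = 3 + \left(136 f + 73 T\right) = 3 + \left(73 T + 136 f\right) = 3 + 73 T + 136 f$)
$O{\left(b \right)} = b^{\frac{3}{2}}$
$\left(-15943 - 15057\right) \left(O{\left(-29 \right)} + K{\left(80,-176 \right)}\right) = \left(-15943 - 15057\right) \left(\left(-29\right)^{\frac{3}{2}} + \left(3 + 73 \left(-176\right) + 136 \cdot 80\right)\right) = - 31000 \left(- 29 i \sqrt{29} + \left(3 - 12848 + 10880\right)\right) = - 31000 \left(- 29 i \sqrt{29} - 1965\right) = - 31000 \left(-1965 - 29 i \sqrt{29}\right) = 60915000 + 899000 i \sqrt{29}$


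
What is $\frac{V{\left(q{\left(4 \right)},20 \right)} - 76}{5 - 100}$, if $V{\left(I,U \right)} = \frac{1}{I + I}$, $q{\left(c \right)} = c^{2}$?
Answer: $\frac{2431}{3040} \approx 0.79967$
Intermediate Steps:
$V{\left(I,U \right)} = \frac{1}{2 I}$
$\frac{V{\left(q{\left(4 \right)},20 \right)} - 76}{5 - 100} = \frac{\frac{1}{2 \cdot 4^{2}} - 76}{5 - 100} = \frac{\frac{1}{2 \cdot 16} - 76}{-95} = \left(\frac{1}{2} \cdot \frac{1}{16} - 76\right) \left(- \frac{1}{95}\right) = \left(\frac{1}{32} - 76\right) \left(- \frac{1}{95}\right) = \left(- \frac{2431}{32}\right) \left(- \frac{1}{95}\right) = \frac{2431}{3040}$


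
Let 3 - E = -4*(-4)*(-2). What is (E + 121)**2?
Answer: 24336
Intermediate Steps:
E = 35 (E = 3 - (-4*(-4))*(-2) = 3 - 16*(-2) = 3 - 1*(-32) = 3 + 32 = 35)
(E + 121)**2 = (35 + 121)**2 = 156**2 = 24336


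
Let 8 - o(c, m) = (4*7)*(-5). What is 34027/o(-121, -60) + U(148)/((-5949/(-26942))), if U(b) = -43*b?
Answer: -25173488801/880452 ≈ -28592.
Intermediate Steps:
o(c, m) = 148 (o(c, m) = 8 - 4*7*(-5) = 8 - 28*(-5) = 8 - 1*(-140) = 8 + 140 = 148)
34027/o(-121, -60) + U(148)/((-5949/(-26942))) = 34027/148 + (-43*148)/((-5949/(-26942))) = 34027*(1/148) - 6364/((-5949*(-1/26942))) = 34027/148 - 6364/5949/26942 = 34027/148 - 6364*26942/5949 = 34027/148 - 171458888/5949 = -25173488801/880452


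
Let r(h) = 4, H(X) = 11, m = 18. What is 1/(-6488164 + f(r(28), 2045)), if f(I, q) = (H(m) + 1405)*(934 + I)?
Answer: -1/5159956 ≈ -1.9380e-7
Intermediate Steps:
f(I, q) = 1322544 + 1416*I (f(I, q) = (11 + 1405)*(934 + I) = 1416*(934 + I) = 1322544 + 1416*I)
1/(-6488164 + f(r(28), 2045)) = 1/(-6488164 + (1322544 + 1416*4)) = 1/(-6488164 + (1322544 + 5664)) = 1/(-6488164 + 1328208) = 1/(-5159956) = -1/5159956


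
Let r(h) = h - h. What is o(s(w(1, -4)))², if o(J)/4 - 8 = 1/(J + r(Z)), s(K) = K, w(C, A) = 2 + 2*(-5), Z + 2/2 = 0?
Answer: 3969/4 ≈ 992.25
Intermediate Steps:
Z = -1 (Z = -1 + 0 = -1)
w(C, A) = -8 (w(C, A) = 2 - 10 = -8)
r(h) = 0
o(J) = 32 + 4/J (o(J) = 32 + 4/(J + 0) = 32 + 4/J)
o(s(w(1, -4)))² = (32 + 4/(-8))² = (32 + 4*(-⅛))² = (32 - ½)² = (63/2)² = 3969/4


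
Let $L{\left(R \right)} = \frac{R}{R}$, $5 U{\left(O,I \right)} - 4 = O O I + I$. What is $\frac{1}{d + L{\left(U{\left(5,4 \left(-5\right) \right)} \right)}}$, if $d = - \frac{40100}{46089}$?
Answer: $\frac{46089}{5989} \approx 7.6956$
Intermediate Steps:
$d = - \frac{40100}{46089}$ ($d = \left(-40100\right) \frac{1}{46089} = - \frac{40100}{46089} \approx -0.87006$)
$U{\left(O,I \right)} = \frac{4}{5} + \frac{I}{5} + \frac{I O^{2}}{5}$ ($U{\left(O,I \right)} = \frac{4}{5} + \frac{O O I + I}{5} = \frac{4}{5} + \frac{O^{2} I + I}{5} = \frac{4}{5} + \frac{I O^{2} + I}{5} = \frac{4}{5} + \frac{I + I O^{2}}{5} = \frac{4}{5} + \left(\frac{I}{5} + \frac{I O^{2}}{5}\right) = \frac{4}{5} + \frac{I}{5} + \frac{I O^{2}}{5}$)
$L{\left(R \right)} = 1$
$\frac{1}{d + L{\left(U{\left(5,4 \left(-5\right) \right)} \right)}} = \frac{1}{- \frac{40100}{46089} + 1} = \frac{1}{\frac{5989}{46089}} = \frac{46089}{5989}$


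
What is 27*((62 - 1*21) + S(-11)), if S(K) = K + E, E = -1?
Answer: 783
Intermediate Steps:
S(K) = -1 + K (S(K) = K - 1 = -1 + K)
27*((62 - 1*21) + S(-11)) = 27*((62 - 1*21) + (-1 - 11)) = 27*((62 - 21) - 12) = 27*(41 - 12) = 27*29 = 783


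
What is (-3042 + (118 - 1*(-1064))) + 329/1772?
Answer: -3295591/1772 ≈ -1859.8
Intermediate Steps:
(-3042 + (118 - 1*(-1064))) + 329/1772 = (-3042 + (118 + 1064)) + 329*(1/1772) = (-3042 + 1182) + 329/1772 = -1860 + 329/1772 = -3295591/1772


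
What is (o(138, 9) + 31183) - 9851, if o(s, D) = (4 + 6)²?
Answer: 21432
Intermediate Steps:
o(s, D) = 100 (o(s, D) = 10² = 100)
(o(138, 9) + 31183) - 9851 = (100 + 31183) - 9851 = 31283 - 9851 = 21432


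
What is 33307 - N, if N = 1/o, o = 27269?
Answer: 908248582/27269 ≈ 33307.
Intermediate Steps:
N = 1/27269 ≈ 3.6672e-5
33307 - N = 33307 - 1*1/27269 = 33307 - 1/27269 = 908248582/27269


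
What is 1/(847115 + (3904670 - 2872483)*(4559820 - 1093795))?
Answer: 1/3577586793790 ≈ 2.7952e-13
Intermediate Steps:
1/(847115 + (3904670 - 2872483)*(4559820 - 1093795)) = 1/(847115 + 1032187*3466025) = 1/(847115 + 3577585946675) = 1/3577586793790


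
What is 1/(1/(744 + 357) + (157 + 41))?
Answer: 1101/217999 ≈ 0.0050505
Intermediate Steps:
1/(1/(744 + 357) + (157 + 41)) = 1/(1/1101 + 198) = 1/(217999/1101) = 1101/217999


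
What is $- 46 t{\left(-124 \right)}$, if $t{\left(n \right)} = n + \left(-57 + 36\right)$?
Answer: $6670$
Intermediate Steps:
$t{\left(n \right)} = -21 + n$ ($t{\left(n \right)} = n - 21 = -21 + n$)
$- 46 t{\left(-124 \right)} = - 46 \left(-21 - 124\right) = \left(-46\right) \left(-145\right) = 6670$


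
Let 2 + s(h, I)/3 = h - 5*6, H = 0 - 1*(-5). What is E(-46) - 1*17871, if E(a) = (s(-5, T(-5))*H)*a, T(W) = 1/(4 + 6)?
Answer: 7659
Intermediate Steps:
T(W) = ⅒ (T(W) = 1/10 = ⅒)
H = 5 (H = 0 + 5 = 5)
s(h, I) = -96 + 3*h (s(h, I) = -6 + 3*(h - 5*6) = -6 + 3*(h - 30) = -6 + 3*(-30 + h) = -6 + (-90 + 3*h) = -96 + 3*h)
E(a) = -555*a (E(a) = ((-96 + 3*(-5))*5)*a = ((-96 - 15)*5)*a = (-111*5)*a = -555*a)
E(-46) - 1*17871 = -555*(-46) - 1*17871 = 25530 - 17871 = 7659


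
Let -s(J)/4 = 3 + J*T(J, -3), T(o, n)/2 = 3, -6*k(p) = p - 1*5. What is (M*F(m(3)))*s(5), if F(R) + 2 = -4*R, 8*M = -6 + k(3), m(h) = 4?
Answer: -1683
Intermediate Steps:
k(p) = ⅚ - p/6 (k(p) = -(p - 1*5)/6 = -(p - 5)/6 = -(-5 + p)/6 = ⅚ - p/6)
T(o, n) = 6 (T(o, n) = 2*3 = 6)
M = -17/24 (M = (-6 + (⅚ - ⅙*3))/8 = (-6 + (⅚ - ½))/8 = (-6 + ⅓)/8 = (⅛)*(-17/3) = -17/24 ≈ -0.70833)
s(J) = -12 - 24*J (s(J) = -4*(3 + J*6) = -4*(3 + 6*J) = -12 - 24*J)
F(R) = -2 - 4*R
(M*F(m(3)))*s(5) = (-17*(-2 - 4*4)/24)*(-12 - 24*5) = (-17*(-2 - 16)/24)*(-12 - 120) = -17/24*(-18)*(-132) = (51/4)*(-132) = -1683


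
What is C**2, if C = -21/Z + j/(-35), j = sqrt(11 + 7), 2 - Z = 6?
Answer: 540513/19600 - 9*sqrt(2)/10 ≈ 26.304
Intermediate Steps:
Z = -4 (Z = 2 - 1*6 = 2 - 6 = -4)
j = 3*sqrt(2) (j = sqrt(18) = 3*sqrt(2) ≈ 4.2426)
C = 21/4 - 3*sqrt(2)/35 (C = -21/(-4) + (3*sqrt(2))/(-35) = -21*(-1/4) + (3*sqrt(2))*(-1/35) = 21/4 - 3*sqrt(2)/35 ≈ 5.1288)
C**2 = (21/4 - 3*sqrt(2)/35)**2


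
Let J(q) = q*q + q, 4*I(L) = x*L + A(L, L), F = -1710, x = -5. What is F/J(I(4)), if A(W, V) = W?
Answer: -285/2 ≈ -142.50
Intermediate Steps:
I(L) = -L (I(L) = (-5*L + L)/4 = (-4*L)/4 = -L)
J(q) = q + q**2 (J(q) = q**2 + q = q + q**2)
F/J(I(4)) = -1710*(-1/(4*(1 - 1*4))) = -1710*(-1/(4*(1 - 4))) = -1710/((-4*(-3))) = -1710/12 = -1710*1/12 = -285/2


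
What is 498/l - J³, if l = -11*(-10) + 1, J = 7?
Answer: -12525/37 ≈ -338.51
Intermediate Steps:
l = 111 (l = 110 + 1 = 111)
498/l - J³ = 498/111 - 1*7³ = 498*(1/111) - 1*343 = 166/37 - 343 = -12525/37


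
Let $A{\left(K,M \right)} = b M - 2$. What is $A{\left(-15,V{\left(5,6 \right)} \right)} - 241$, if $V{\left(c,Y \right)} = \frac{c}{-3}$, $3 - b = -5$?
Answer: $- \frac{769}{3} \approx -256.33$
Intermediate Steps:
$b = 8$ ($b = 3 - -5 = 3 + 5 = 8$)
$V{\left(c,Y \right)} = - \frac{c}{3}$ ($V{\left(c,Y \right)} = c \left(- \frac{1}{3}\right) = - \frac{c}{3}$)
$A{\left(K,M \right)} = -2 + 8 M$ ($A{\left(K,M \right)} = 8 M - 2 = -2 + 8 M$)
$A{\left(-15,V{\left(5,6 \right)} \right)} - 241 = \left(-2 + 8 \left(\left(- \frac{1}{3}\right) 5\right)\right) - 241 = \left(-2 + 8 \left(- \frac{5}{3}\right)\right) - 241 = \left(-2 - \frac{40}{3}\right) - 241 = - \frac{46}{3} - 241 = - \frac{769}{3}$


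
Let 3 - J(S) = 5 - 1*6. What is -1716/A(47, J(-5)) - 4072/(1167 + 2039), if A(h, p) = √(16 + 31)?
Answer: -2036/1603 - 1716*√47/47 ≈ -251.57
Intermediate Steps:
J(S) = 4 (J(S) = 3 - (5 - 1*6) = 3 - (5 - 6) = 3 - 1*(-1) = 3 + 1 = 4)
A(h, p) = √47
-1716/A(47, J(-5)) - 4072/(1167 + 2039) = -1716*√47/47 - 4072/(1167 + 2039) = -1716*√47/47 - 4072/3206 = -1716*√47/47 - 4072*1/3206 = -1716*√47/47 - 2036/1603 = -2036/1603 - 1716*√47/47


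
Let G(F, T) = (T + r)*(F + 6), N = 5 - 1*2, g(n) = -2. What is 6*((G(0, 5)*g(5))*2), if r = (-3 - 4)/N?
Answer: -384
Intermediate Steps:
N = 3 (N = 5 - 2 = 3)
r = -7/3 (r = (-3 - 4)/3 = -7*⅓ = -7/3 ≈ -2.3333)
G(F, T) = (6 + F)*(-7/3 + T) (G(F, T) = (T - 7/3)*(F + 6) = (-7/3 + T)*(6 + F) = (6 + F)*(-7/3 + T))
6*((G(0, 5)*g(5))*2) = 6*(((-14 + 6*5 - 7/3*0 + 0*5)*(-2))*2) = 6*(((-14 + 30 + 0 + 0)*(-2))*2) = 6*((16*(-2))*2) = 6*(-32*2) = 6*(-64) = -384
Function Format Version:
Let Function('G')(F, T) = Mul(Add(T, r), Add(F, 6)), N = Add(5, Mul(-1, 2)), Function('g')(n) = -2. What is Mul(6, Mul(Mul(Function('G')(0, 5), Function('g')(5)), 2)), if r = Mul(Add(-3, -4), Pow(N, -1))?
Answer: -384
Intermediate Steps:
N = 3 (N = Add(5, -2) = 3)
r = Rational(-7, 3) (r = Mul(Add(-3, -4), Pow(3, -1)) = Mul(-7, Rational(1, 3)) = Rational(-7, 3) ≈ -2.3333)
Function('G')(F, T) = Mul(Add(6, F), Add(Rational(-7, 3), T)) (Function('G')(F, T) = Mul(Add(T, Rational(-7, 3)), Add(F, 6)) = Mul(Add(Rational(-7, 3), T), Add(6, F)) = Mul(Add(6, F), Add(Rational(-7, 3), T)))
Mul(6, Mul(Mul(Function('G')(0, 5), Function('g')(5)), 2)) = Mul(6, Mul(Mul(Add(-14, Mul(6, 5), Mul(Rational(-7, 3), 0), Mul(0, 5)), -2), 2)) = Mul(6, Mul(Mul(Add(-14, 30, 0, 0), -2), 2)) = Mul(6, Mul(Mul(16, -2), 2)) = Mul(6, Mul(-32, 2)) = Mul(6, -64) = -384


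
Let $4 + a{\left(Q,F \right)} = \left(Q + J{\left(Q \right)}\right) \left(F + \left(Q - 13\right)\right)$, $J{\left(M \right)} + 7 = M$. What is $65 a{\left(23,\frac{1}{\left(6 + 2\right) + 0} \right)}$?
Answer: $\frac{203255}{8} \approx 25407.0$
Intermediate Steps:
$J{\left(M \right)} = -7 + M$
$a{\left(Q,F \right)} = -4 + \left(-7 + 2 Q\right) \left(-13 + F + Q\right)$ ($a{\left(Q,F \right)} = -4 + \left(Q + \left(-7 + Q\right)\right) \left(F + \left(Q - 13\right)\right) = -4 + \left(-7 + 2 Q\right) \left(F + \left(Q - 13\right)\right) = -4 + \left(-7 + 2 Q\right) \left(F + \left(-13 + Q\right)\right) = -4 + \left(-7 + 2 Q\right) \left(-13 + F + Q\right)$)
$65 a{\left(23,\frac{1}{\left(6 + 2\right) + 0} \right)} = 65 \left(87 - 759 - \frac{7}{\left(6 + 2\right) + 0} + 2 \cdot 23^{2} + 2 \frac{1}{\left(6 + 2\right) + 0} \cdot 23\right) = 65 \left(87 - 759 - \frac{7}{8 + 0} + 2 \cdot 529 + 2 \frac{1}{8 + 0} \cdot 23\right) = 65 \left(87 - 759 - \frac{7}{8} + 1058 + 2 \cdot \frac{1}{8} \cdot 23\right) = 65 \left(87 - 759 - \frac{7}{8} + 1058 + \frac{23}{4}\right) = 65 \cdot \frac{3127}{8} = \frac{203255}{8}$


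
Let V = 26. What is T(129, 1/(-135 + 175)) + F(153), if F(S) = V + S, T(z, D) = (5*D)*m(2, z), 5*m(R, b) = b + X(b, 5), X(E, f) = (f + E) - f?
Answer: 3709/20 ≈ 185.45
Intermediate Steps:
X(E, f) = E (X(E, f) = (E + f) - f = E)
m(R, b) = 2*b/5 (m(R, b) = (b + b)/5 = (2*b)/5 = 2*b/5)
T(z, D) = 2*D*z (T(z, D) = (5*D)*(2*z/5) = 2*D*z)
F(S) = 26 + S
T(129, 1/(-135 + 175)) + F(153) = 2*129/(-135 + 175) + (26 + 153) = 2*129/40 + 179 = 2*(1/40)*129 + 179 = 129/20 + 179 = 3709/20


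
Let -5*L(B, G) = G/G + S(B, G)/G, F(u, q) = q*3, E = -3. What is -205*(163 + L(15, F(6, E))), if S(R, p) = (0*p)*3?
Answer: -33374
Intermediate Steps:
F(u, q) = 3*q
S(R, p) = 0 (S(R, p) = 0*3 = 0)
L(B, G) = -1/5 (L(B, G) = -(G/G + 0/G)/5 = -(1 + 0)/5 = -1/5*1 = -1/5)
-205*(163 + L(15, F(6, E))) = -205*(163 - 1/5) = -205*814/5 = -33374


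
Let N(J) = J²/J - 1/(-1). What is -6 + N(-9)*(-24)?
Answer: 186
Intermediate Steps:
N(J) = 1 + J (N(J) = J - 1*(-1) = J + 1 = 1 + J)
-6 + N(-9)*(-24) = -6 + (1 - 9)*(-24) = -6 - 8*(-24) = -6 + 192 = 186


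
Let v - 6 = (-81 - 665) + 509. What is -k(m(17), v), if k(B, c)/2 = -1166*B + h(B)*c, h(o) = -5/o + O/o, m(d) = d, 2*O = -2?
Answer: 671176/17 ≈ 39481.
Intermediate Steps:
O = -1 (O = (½)*(-2) = -1)
h(o) = -6/o (h(o) = -5/o - 1/o = -6/o)
v = -231 (v = 6 + ((-81 - 665) + 509) = 6 + (-746 + 509) = 6 - 237 = -231)
k(B, c) = -2332*B - 12*c/B (k(B, c) = 2*(-1166*B + (-6/B)*c) = 2*(-1166*B - 6*c/B) = -2332*B - 12*c/B)
-k(m(17), v) = -(-2332*17 - 12*(-231)/17) = -(-39644 - 12*(-231)*1/17) = -(-39644 + 2772/17) = -1*(-671176/17) = 671176/17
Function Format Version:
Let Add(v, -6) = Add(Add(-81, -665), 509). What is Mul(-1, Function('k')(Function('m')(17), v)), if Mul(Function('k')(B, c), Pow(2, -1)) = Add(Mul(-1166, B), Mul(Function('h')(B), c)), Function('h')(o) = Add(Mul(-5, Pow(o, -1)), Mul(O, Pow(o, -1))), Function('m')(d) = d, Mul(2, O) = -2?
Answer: Rational(671176, 17) ≈ 39481.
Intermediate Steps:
O = -1 (O = Mul(Rational(1, 2), -2) = -1)
Function('h')(o) = Mul(-6, Pow(o, -1)) (Function('h')(o) = Add(Mul(-5, Pow(o, -1)), Mul(-1, Pow(o, -1))) = Mul(-6, Pow(o, -1)))
v = -231 (v = Add(6, Add(Add(-81, -665), 509)) = Add(6, Add(-746, 509)) = Add(6, -237) = -231)
Function('k')(B, c) = Add(Mul(-2332, B), Mul(-12, c, Pow(B, -1))) (Function('k')(B, c) = Mul(2, Add(Mul(-1166, B), Mul(Mul(-6, Pow(B, -1)), c))) = Mul(2, Add(Mul(-1166, B), Mul(-6, c, Pow(B, -1)))) = Add(Mul(-2332, B), Mul(-12, c, Pow(B, -1))))
Mul(-1, Function('k')(Function('m')(17), v)) = Mul(-1, Add(Mul(-2332, 17), Mul(-12, -231, Pow(17, -1)))) = Mul(-1, Add(-39644, Mul(-12, -231, Rational(1, 17)))) = Mul(-1, Add(-39644, Rational(2772, 17))) = Mul(-1, Rational(-671176, 17)) = Rational(671176, 17)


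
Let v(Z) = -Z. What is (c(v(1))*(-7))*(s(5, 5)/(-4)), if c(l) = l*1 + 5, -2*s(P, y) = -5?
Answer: 35/2 ≈ 17.500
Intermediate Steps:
s(P, y) = 5/2 (s(P, y) = -½*(-5) = 5/2)
c(l) = 5 + l (c(l) = l + 5 = 5 + l)
(c(v(1))*(-7))*(s(5, 5)/(-4)) = ((5 - 1*1)*(-7))*((5/2)/(-4)) = ((5 - 1)*(-7))*((5/2)*(-¼)) = (4*(-7))*(-5/8) = -28*(-5/8) = 35/2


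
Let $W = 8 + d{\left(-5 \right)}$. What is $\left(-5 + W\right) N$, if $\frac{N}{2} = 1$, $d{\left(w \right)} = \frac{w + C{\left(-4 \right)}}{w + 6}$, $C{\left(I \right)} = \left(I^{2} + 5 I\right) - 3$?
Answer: $-18$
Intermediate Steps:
$C{\left(I \right)} = -3 + I^{2} + 5 I$
$d{\left(w \right)} = \frac{-7 + w}{6 + w}$ ($d{\left(w \right)} = \frac{w + \left(-3 + \left(-4\right)^{2} + 5 \left(-4\right)\right)}{w + 6} = \frac{w - 7}{6 + w} = \frac{-7 + w}{6 + w}$)
$N = 2$ ($N = 2 \cdot 1 = 2$)
$W = -4$ ($W = 8 + \frac{-7 - 5}{6 - 5} = 8 + 1^{-1} \left(-12\right) = 8 + 1 \left(-12\right) = 8 - 12 = -4$)
$\left(-5 + W\right) N = \left(-5 - 4\right) 2 = \left(-9\right) 2 = -18$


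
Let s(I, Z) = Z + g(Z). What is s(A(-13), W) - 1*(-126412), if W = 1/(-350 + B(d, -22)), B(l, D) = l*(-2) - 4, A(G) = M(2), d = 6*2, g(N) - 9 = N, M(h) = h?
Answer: 23893568/189 ≈ 1.2642e+5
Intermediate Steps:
g(N) = 9 + N
d = 12
A(G) = 2
B(l, D) = -4 - 2*l (B(l, D) = -2*l - 4 = -4 - 2*l)
W = -1/378 (W = 1/(-350 + (-4 - 2*12)) = 1/(-350 + (-4 - 24)) = 1/(-350 - 28) = 1/(-378) = -1/378 ≈ -0.0026455)
s(I, Z) = 9 + 2*Z (s(I, Z) = Z + (9 + Z) = 9 + 2*Z)
s(A(-13), W) - 1*(-126412) = (9 + 2*(-1/378)) - 1*(-126412) = (9 - 1/189) + 126412 = 1700/189 + 126412 = 23893568/189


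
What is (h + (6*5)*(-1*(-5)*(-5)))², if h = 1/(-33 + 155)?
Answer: 8372067001/14884 ≈ 5.6249e+5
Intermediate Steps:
h = 1/122 ≈ 0.0081967
(h + (6*5)*(-1*(-5)*(-5)))² = (1/122 + (6*5)*(-1*(-5)*(-5)))² = (1/122 + 30*(5*(-5)))² = (1/122 + 30*(-25))² = (1/122 - 750)² = (-91499/122)² = 8372067001/14884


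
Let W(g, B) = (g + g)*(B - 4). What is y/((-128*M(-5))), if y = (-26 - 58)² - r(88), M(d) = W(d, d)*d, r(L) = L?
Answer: 871/7200 ≈ 0.12097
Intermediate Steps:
W(g, B) = 2*g*(-4 + B) (W(g, B) = (2*g)*(-4 + B) = 2*g*(-4 + B))
M(d) = 2*d²*(-4 + d) (M(d) = (2*d*(-4 + d))*d = 2*d²*(-4 + d))
y = 6968 (y = (-26 - 58)² - 1*88 = (-84)² - 88 = 7056 - 88 = 6968)
y/((-128*M(-5))) = 6968/((-256*(-5)²*(-4 - 5))) = 6968/((-256*25*(-9))) = 6968/((-128*(-450))) = 6968/57600 = 6968*(1/57600) = 871/7200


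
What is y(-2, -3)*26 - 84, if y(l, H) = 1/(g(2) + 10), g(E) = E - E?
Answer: -407/5 ≈ -81.400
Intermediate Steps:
g(E) = 0
y(l, H) = ⅒ (y(l, H) = 1/(0 + 10) = 1/10 = ⅒)
y(-2, -3)*26 - 84 = (⅒)*26 - 84 = 13/5 - 84 = -407/5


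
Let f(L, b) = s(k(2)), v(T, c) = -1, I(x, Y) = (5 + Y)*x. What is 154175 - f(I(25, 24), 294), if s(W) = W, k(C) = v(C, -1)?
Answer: 154176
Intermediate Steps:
I(x, Y) = x*(5 + Y)
k(C) = -1
f(L, b) = -1
154175 - f(I(25, 24), 294) = 154175 - 1*(-1) = 154175 + 1 = 154176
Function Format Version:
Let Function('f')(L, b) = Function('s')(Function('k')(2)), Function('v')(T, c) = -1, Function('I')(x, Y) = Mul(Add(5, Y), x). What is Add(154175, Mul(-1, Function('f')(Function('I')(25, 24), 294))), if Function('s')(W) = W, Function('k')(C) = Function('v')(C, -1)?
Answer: 154176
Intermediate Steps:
Function('I')(x, Y) = Mul(x, Add(5, Y))
Function('k')(C) = -1
Function('f')(L, b) = -1
Add(154175, Mul(-1, Function('f')(Function('I')(25, 24), 294))) = Add(154175, Mul(-1, -1)) = Add(154175, 1) = 154176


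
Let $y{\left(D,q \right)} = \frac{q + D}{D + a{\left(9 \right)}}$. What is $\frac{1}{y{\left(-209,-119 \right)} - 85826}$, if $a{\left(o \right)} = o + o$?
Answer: $- \frac{191}{16392438} \approx -1.1652 \cdot 10^{-5}$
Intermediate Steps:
$a{\left(o \right)} = 2 o$
$y{\left(D,q \right)} = \frac{D + q}{18 + D}$ ($y{\left(D,q \right)} = \frac{q + D}{D + 2 \cdot 9} = \frac{D + q}{D + 18} = \frac{D + q}{18 + D}$)
$\frac{1}{y{\left(-209,-119 \right)} - 85826} = \frac{1}{\frac{-209 - 119}{18 - 209} - 85826} = \frac{1}{\frac{1}{-191} \left(-328\right) - 85826} = \frac{1}{\left(- \frac{1}{191}\right) \left(-328\right) - 85826} = \frac{1}{\frac{328}{191} - 85826} = \frac{1}{- \frac{16392438}{191}} = - \frac{191}{16392438}$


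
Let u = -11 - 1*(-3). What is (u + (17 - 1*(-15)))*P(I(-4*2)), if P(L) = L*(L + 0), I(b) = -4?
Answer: 384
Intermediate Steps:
u = -8 (u = -11 + 3 = -8)
P(L) = L² (P(L) = L*L = L²)
(u + (17 - 1*(-15)))*P(I(-4*2)) = (-8 + (17 - 1*(-15)))*(-4)² = (-8 + (17 + 15))*16 = (-8 + 32)*16 = 24*16 = 384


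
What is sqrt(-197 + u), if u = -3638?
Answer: I*sqrt(3835) ≈ 61.927*I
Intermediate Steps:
sqrt(-197 + u) = sqrt(-197 - 3638) = sqrt(-3835) = I*sqrt(3835)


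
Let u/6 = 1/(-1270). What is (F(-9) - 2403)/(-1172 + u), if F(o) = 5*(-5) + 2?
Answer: 1540510/744223 ≈ 2.0700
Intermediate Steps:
u = -3/635 (u = 6/(-1270) = 6*(-1/1270) = -3/635 ≈ -0.0047244)
F(o) = -23 (F(o) = -25 + 2 = -23)
(F(-9) - 2403)/(-1172 + u) = (-23 - 2403)/(-1172 - 3/635) = -2426/(-744223/635) = -2426*(-635/744223) = 1540510/744223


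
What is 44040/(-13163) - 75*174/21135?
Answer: -73504170/18546667 ≈ -3.9632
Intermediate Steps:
44040/(-13163) - 75*174/21135 = 44040*(-1/13163) - 13050*1/21135 = -44040/13163 - 870/1409 = -73504170/18546667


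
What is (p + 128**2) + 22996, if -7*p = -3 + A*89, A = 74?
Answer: 269077/7 ≈ 38440.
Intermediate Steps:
p = -6583/7 (p = -(-3 + 74*89)/7 = -(-3 + 6586)/7 = -1/7*6583 = -6583/7 ≈ -940.43)
(p + 128**2) + 22996 = (-6583/7 + 128**2) + 22996 = (-6583/7 + 16384) + 22996 = 108105/7 + 22996 = 269077/7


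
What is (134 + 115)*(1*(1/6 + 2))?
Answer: 1079/2 ≈ 539.50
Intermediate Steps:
(134 + 115)*(1*(1/6 + 2)) = 249*(1*(1/6 + 2)) = 249*(1*(13/6)) = 249*(13/6) = 1079/2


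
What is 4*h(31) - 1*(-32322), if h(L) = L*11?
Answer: 33686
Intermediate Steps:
h(L) = 11*L
4*h(31) - 1*(-32322) = 4*(11*31) - 1*(-32322) = 4*341 + 32322 = 1364 + 32322 = 33686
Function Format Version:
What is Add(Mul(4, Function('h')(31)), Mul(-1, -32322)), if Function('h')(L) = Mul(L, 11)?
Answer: 33686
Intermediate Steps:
Function('h')(L) = Mul(11, L)
Add(Mul(4, Function('h')(31)), Mul(-1, -32322)) = Add(Mul(4, Mul(11, 31)), Mul(-1, -32322)) = Add(Mul(4, 341), 32322) = Add(1364, 32322) = 33686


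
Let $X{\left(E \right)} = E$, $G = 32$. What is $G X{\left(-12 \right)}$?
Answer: $-384$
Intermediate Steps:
$G X{\left(-12 \right)} = 32 \left(-12\right) = -384$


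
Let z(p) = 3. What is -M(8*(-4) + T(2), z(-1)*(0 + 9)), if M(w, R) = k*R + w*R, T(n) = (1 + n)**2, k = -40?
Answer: 1701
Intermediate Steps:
M(w, R) = -40*R + R*w (M(w, R) = -40*R + w*R = -40*R + R*w)
-M(8*(-4) + T(2), z(-1)*(0 + 9)) = -3*(0 + 9)*(-40 + (8*(-4) + (1 + 2)**2)) = -3*9*(-40 + (-32 + 3**2)) = -27*(-40 + (-32 + 9)) = -27*(-40 - 23) = -27*(-63) = -1*(-1701) = 1701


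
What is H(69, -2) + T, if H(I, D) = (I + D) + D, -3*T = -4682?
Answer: 4877/3 ≈ 1625.7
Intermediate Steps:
T = 4682/3 (T = -⅓*(-4682) = 4682/3 ≈ 1560.7)
H(I, D) = I + 2*D (H(I, D) = (D + I) + D = I + 2*D)
H(69, -2) + T = (69 + 2*(-2)) + 4682/3 = (69 - 4) + 4682/3 = 65 + 4682/3 = 4877/3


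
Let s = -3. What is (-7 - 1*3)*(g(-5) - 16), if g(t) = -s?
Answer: 130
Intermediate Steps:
g(t) = 3 (g(t) = -1*(-3) = 3)
(-7 - 1*3)*(g(-5) - 16) = (-7 - 1*3)*(3 - 16) = (-7 - 3)*(-13) = -10*(-13) = 130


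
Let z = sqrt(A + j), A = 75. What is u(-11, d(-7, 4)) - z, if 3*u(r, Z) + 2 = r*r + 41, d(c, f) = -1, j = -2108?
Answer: 160/3 - I*sqrt(2033) ≈ 53.333 - 45.089*I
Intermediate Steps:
u(r, Z) = 13 + r**2/3 (u(r, Z) = -2/3 + (r*r + 41)/3 = -2/3 + (r**2 + 41)/3 = -2/3 + (41 + r**2)/3 = -2/3 + (41/3 + r**2/3) = 13 + r**2/3)
z = I*sqrt(2033) (z = sqrt(75 - 2108) = sqrt(-2033) = I*sqrt(2033) ≈ 45.089*I)
u(-11, d(-7, 4)) - z = (13 + (1/3)*(-11)**2) - I*sqrt(2033) = (13 + (1/3)*121) - I*sqrt(2033) = (13 + 121/3) - I*sqrt(2033) = 160/3 - I*sqrt(2033)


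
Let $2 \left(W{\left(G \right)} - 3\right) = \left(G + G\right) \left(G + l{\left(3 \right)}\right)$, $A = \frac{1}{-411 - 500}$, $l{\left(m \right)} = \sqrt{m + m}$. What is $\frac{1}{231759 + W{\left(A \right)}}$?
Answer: $\frac{159630449978576563}{36996272348127200565283} + \frac{756058031 \sqrt{6}}{36996272348127200565283} \approx 4.3148 \cdot 10^{-6}$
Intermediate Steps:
$l{\left(m \right)} = \sqrt{2} \sqrt{m}$ ($l{\left(m \right)} = \sqrt{2 m} = \sqrt{2} \sqrt{m}$)
$A = - \frac{1}{911}$ ($A = \frac{1}{-911} = - \frac{1}{911} \approx -0.0010977$)
$W{\left(G \right)} = 3 + G \left(G + \sqrt{6}\right)$ ($W{\left(G \right)} = 3 + \frac{\left(G + G\right) \left(G + \sqrt{2} \sqrt{3}\right)}{2} = 3 + \frac{2 G \left(G + \sqrt{6}\right)}{2} = 3 + G \left(G + \sqrt{6}\right)$)
$\frac{1}{231759 + W{\left(A \right)}} = \frac{1}{231759 + \left(3 + \left(- \frac{1}{911}\right)^{2} - \frac{\sqrt{6}}{911}\right)} = \frac{1}{231759 + \left(3 + \frac{1}{829921} - \frac{\sqrt{6}}{911}\right)} = \frac{1}{231759 + \left(\frac{2489764}{829921} - \frac{\sqrt{6}}{911}\right)} = \frac{1}{\frac{192344150803}{829921} - \frac{\sqrt{6}}{911}}$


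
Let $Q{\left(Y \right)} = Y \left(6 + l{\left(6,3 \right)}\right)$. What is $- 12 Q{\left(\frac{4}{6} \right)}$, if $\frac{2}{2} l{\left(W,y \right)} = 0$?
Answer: $-48$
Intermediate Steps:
$l{\left(W,y \right)} = 0$
$Q{\left(Y \right)} = 6 Y$ ($Q{\left(Y \right)} = Y \left(6 + 0\right) = Y 6 = 6 Y$)
$- 12 Q{\left(\frac{4}{6} \right)} = - 12 \cdot 6 \cdot \frac{4}{6} = - 12 \cdot 6 \cdot 4 \cdot \frac{1}{6} = - 12 \cdot 6 \cdot \frac{2}{3} = \left(-12\right) 4 = -48$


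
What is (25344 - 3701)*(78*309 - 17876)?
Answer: 134749318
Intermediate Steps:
(25344 - 3701)*(78*309 - 17876) = 21643*(24102 - 17876) = 21643*6226 = 134749318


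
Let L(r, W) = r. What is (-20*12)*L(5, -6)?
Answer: -1200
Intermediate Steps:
(-20*12)*L(5, -6) = -20*12*5 = -240*5 = -1200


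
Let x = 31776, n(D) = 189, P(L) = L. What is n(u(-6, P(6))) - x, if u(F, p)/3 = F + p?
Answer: -31587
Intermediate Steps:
u(F, p) = 3*F + 3*p (u(F, p) = 3*(F + p) = 3*F + 3*p)
n(u(-6, P(6))) - x = 189 - 1*31776 = 189 - 31776 = -31587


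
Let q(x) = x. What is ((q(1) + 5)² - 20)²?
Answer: 256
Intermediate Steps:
((q(1) + 5)² - 20)² = ((1 + 5)² - 20)² = (6² - 20)² = (36 - 20)² = 16² = 256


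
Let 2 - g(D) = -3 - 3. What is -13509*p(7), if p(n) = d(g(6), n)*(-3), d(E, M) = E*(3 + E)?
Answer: 3566376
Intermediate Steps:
g(D) = 8 (g(D) = 2 - (-3 - 3) = 2 - 1*(-6) = 2 + 6 = 8)
p(n) = -264 (p(n) = (8*(3 + 8))*(-3) = (8*11)*(-3) = 88*(-3) = -264)
-13509*p(7) = -13509*(-264) = 3566376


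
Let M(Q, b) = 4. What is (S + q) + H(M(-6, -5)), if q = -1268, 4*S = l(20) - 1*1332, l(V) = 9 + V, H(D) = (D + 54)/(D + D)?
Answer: -3173/2 ≈ -1586.5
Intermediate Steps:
H(D) = (54 + D)/(2*D) (H(D) = (54 + D)/((2*D)) = (54 + D)*(1/(2*D)) = (54 + D)/(2*D))
S = -1303/4 (S = ((9 + 20) - 1*1332)/4 = (29 - 1332)/4 = (¼)*(-1303) = -1303/4 ≈ -325.75)
(S + q) + H(M(-6, -5)) = (-1303/4 - 1268) + (½)*(54 + 4)/4 = -6375/4 + (½)*(¼)*58 = -6375/4 + 29/4 = -3173/2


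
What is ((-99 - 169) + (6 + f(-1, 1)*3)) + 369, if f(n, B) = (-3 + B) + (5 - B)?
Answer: 113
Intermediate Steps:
f(n, B) = 2
((-99 - 169) + (6 + f(-1, 1)*3)) + 369 = ((-99 - 169) + (6 + 2*3)) + 369 = (-268 + (6 + 6)) + 369 = (-268 + 12) + 369 = -256 + 369 = 113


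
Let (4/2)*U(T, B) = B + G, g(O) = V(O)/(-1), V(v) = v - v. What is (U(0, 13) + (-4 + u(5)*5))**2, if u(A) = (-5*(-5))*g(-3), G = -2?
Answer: 9/4 ≈ 2.2500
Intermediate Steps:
V(v) = 0
g(O) = 0 (g(O) = 0/(-1) = 0*(-1) = 0)
u(A) = 0 (u(A) = -5*(-5)*0 = 25*0 = 0)
U(T, B) = -1 + B/2 (U(T, B) = (B - 2)/2 = (-2 + B)/2 = -1 + B/2)
(U(0, 13) + (-4 + u(5)*5))**2 = ((-1 + (1/2)*13) + (-4 + 0*5))**2 = ((-1 + 13/2) + (-4 + 0))**2 = (11/2 - 4)**2 = (3/2)**2 = 9/4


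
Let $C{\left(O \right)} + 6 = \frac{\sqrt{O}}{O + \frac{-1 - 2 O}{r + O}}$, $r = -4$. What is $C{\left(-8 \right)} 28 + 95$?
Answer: $-73 - \frac{224 i \sqrt{2}}{37} \approx -73.0 - 8.5617 i$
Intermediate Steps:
$C{\left(O \right)} = -6 + \frac{\sqrt{O}}{O + \frac{-1 - 2 O}{-4 + O}}$
$C{\left(-8 \right)} 28 + 95 = \frac{6 + \left(-8\right)^{\frac{3}{2}} - 6 \left(-8\right)^{2} - 4 \sqrt{-8} + 36 \left(-8\right)}{-1 + \left(-8\right)^{2} - -48} \cdot 28 + 95 = \frac{6 - 16 i \sqrt{2} - 384 - 4 \cdot 2 i \sqrt{2} - 288}{-1 + 64 + 48} \cdot 28 + 95 = \frac{6 - 16 i \sqrt{2} - 384 - 8 i \sqrt{2} - 288}{111} \cdot 28 + 95 = \frac{-666 - 24 i \sqrt{2}}{111} \cdot 28 + 95 = \left(-6 - \frac{8 i \sqrt{2}}{37}\right) 28 + 95 = \left(-168 - \frac{224 i \sqrt{2}}{37}\right) + 95 = -73 - \frac{224 i \sqrt{2}}{37}$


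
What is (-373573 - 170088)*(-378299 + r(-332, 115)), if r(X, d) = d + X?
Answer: 205784387076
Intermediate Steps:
r(X, d) = X + d
(-373573 - 170088)*(-378299 + r(-332, 115)) = (-373573 - 170088)*(-378299 + (-332 + 115)) = -543661*(-378299 - 217) = -543661*(-378516) = 205784387076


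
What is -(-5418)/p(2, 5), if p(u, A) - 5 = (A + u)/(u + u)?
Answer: 2408/3 ≈ 802.67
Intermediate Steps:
p(u, A) = 5 + (A + u)/(2*u) (p(u, A) = 5 + (A + u)/(u + u) = 5 + (A + u)/((2*u)) = 5 + (A + u)*(1/(2*u)) = 5 + (A + u)/(2*u))
-(-5418)/p(2, 5) = -(-5418)/((1/2)*(5 + 11*2)/2) = -(-5418)/((1/2)*(1/2)*(5 + 22)) = -(-5418)/((1/2)*(1/2)*27) = -(-5418)/27/4 = -(-5418)*4/27 = -602*(-4/3) = 2408/3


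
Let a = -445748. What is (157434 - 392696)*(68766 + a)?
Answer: 88689539284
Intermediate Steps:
(157434 - 392696)*(68766 + a) = (157434 - 392696)*(68766 - 445748) = -235262*(-376982) = 88689539284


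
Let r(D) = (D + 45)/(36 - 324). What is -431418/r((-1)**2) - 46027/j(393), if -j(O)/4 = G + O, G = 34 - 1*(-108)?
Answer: 132946829501/49220 ≈ 2.7011e+6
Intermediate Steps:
G = 142 (G = 34 + 108 = 142)
j(O) = -568 - 4*O (j(O) = -4*(142 + O) = -568 - 4*O)
r(D) = -5/32 - D/288 (r(D) = (45 + D)/(-288) = (45 + D)*(-1/288) = -5/32 - D/288)
-431418/r((-1)**2) - 46027/j(393) = -431418/(-5/32 - 1/288*(-1)**2) - 46027/(-568 - 4*393) = -431418/(-5/32 - 1/288*1) - 46027/(-568 - 1572) = -431418/(-5/32 - 1/288) - 46027/(-2140) = -431418/(-23/144) - 46027*(-1/2140) = -431418*(-144/23) + 46027/2140 = 62124192/23 + 46027/2140 = 132946829501/49220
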